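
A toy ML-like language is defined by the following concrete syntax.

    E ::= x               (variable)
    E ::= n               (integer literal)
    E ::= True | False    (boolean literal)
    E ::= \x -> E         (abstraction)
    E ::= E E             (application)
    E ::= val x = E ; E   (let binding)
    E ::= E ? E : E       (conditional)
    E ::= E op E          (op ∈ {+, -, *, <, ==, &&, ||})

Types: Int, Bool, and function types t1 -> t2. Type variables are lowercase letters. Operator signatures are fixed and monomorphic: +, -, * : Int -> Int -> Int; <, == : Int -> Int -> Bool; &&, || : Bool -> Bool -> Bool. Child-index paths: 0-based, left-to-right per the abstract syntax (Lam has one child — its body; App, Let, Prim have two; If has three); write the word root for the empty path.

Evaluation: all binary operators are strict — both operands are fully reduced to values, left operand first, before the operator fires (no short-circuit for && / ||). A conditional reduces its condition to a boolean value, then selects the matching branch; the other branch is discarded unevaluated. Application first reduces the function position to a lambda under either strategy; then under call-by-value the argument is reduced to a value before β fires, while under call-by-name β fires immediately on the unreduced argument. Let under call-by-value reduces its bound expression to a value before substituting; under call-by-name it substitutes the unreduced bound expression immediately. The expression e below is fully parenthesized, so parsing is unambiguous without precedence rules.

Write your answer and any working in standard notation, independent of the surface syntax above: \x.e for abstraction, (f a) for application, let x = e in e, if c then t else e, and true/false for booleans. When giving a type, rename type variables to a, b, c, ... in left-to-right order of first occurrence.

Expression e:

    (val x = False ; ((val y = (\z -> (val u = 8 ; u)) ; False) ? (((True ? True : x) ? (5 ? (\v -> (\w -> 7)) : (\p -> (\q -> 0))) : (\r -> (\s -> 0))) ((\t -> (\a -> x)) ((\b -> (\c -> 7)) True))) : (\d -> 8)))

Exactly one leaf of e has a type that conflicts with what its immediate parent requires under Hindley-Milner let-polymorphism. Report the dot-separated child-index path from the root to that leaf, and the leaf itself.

Working:
let x : Bool
let u : Int
u : Int
\z._ : a -> Int
let y : forall. a -> Int
  unify Bool ~ Bool
  unify Bool ~ Bool
x : Bool
  unify Bool ~ Bool
  unify Bool ~ Bool
  unify Int ~ Bool
  FAIL: mismatch Int ~ Bool

Answer: 1.1.0.1.0 : 5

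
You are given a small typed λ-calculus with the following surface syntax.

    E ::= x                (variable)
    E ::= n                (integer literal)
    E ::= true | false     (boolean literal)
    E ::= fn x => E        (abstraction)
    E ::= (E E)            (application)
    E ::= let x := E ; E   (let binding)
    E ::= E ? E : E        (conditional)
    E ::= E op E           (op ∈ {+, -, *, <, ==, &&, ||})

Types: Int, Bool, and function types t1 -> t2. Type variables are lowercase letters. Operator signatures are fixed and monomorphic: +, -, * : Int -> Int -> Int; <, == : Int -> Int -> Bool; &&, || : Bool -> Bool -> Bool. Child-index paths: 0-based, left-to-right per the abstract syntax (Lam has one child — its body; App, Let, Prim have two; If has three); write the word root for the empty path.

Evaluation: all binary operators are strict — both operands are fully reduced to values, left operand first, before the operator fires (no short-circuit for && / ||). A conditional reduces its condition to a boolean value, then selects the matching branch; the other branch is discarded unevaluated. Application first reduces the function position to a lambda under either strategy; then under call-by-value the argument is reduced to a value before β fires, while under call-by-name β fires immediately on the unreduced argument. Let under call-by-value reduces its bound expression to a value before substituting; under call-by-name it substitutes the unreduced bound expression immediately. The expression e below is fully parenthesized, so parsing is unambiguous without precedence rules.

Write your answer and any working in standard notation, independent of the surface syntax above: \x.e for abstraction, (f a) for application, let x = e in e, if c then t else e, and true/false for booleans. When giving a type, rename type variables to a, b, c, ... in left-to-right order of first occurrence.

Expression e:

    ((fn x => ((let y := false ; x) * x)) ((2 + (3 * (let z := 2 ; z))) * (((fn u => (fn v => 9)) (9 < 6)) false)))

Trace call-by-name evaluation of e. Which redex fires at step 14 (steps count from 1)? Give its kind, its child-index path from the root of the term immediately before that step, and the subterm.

Derivation:
step 0: ((\x.((let y = false in x) * x)) ((2 + (3 * (let z = 2 in z))) * (((\u.(\v.9)) (9 < 6)) false)))
step 1: [beta@root] ((let y = false in ((2 + (3 * (let z = 2 in z))) * (((\u.(\v.9)) (9 < 6)) false))) * ((2 + (3 * (let z = 2 in z))) * (((\u.(\v.9)) (9 < 6)) false)))
step 2: [let@0] (((2 + (3 * (let z = 2 in z))) * (((\u.(\v.9)) (9 < 6)) false)) * ((2 + (3 * (let z = 2 in z))) * (((\u.(\v.9)) (9 < 6)) false)))
step 3: [let@0.0.1.1] (((2 + (3 * 2)) * (((\u.(\v.9)) (9 < 6)) false)) * ((2 + (3 * (let z = 2 in z))) * (((\u.(\v.9)) (9 < 6)) false)))
step 4: [delta@0.0.1] (((2 + 6) * (((\u.(\v.9)) (9 < 6)) false)) * ((2 + (3 * (let z = 2 in z))) * (((\u.(\v.9)) (9 < 6)) false)))
step 5: [delta@0.0] ((8 * (((\u.(\v.9)) (9 < 6)) false)) * ((2 + (3 * (let z = 2 in z))) * (((\u.(\v.9)) (9 < 6)) false)))
step 6: [beta@0.1.0] ((8 * ((\v.9) false)) * ((2 + (3 * (let z = 2 in z))) * (((\u.(\v.9)) (9 < 6)) false)))
step 7: [beta@0.1] ((8 * 9) * ((2 + (3 * (let z = 2 in z))) * (((\u.(\v.9)) (9 < 6)) false)))
step 8: [delta@0] (72 * ((2 + (3 * (let z = 2 in z))) * (((\u.(\v.9)) (9 < 6)) false)))
step 9: [let@1.0.1.1] (72 * ((2 + (3 * 2)) * (((\u.(\v.9)) (9 < 6)) false)))
step 10: [delta@1.0.1] (72 * ((2 + 6) * (((\u.(\v.9)) (9 < 6)) false)))
step 11: [delta@1.0] (72 * (8 * (((\u.(\v.9)) (9 < 6)) false)))
step 12: [beta@1.1.0] (72 * (8 * ((\v.9) false)))
step 13: [beta@1.1] (72 * (8 * 9))
step 14: [delta@1] (72 * 72)

Answer: delta at 1 : (8 * 9)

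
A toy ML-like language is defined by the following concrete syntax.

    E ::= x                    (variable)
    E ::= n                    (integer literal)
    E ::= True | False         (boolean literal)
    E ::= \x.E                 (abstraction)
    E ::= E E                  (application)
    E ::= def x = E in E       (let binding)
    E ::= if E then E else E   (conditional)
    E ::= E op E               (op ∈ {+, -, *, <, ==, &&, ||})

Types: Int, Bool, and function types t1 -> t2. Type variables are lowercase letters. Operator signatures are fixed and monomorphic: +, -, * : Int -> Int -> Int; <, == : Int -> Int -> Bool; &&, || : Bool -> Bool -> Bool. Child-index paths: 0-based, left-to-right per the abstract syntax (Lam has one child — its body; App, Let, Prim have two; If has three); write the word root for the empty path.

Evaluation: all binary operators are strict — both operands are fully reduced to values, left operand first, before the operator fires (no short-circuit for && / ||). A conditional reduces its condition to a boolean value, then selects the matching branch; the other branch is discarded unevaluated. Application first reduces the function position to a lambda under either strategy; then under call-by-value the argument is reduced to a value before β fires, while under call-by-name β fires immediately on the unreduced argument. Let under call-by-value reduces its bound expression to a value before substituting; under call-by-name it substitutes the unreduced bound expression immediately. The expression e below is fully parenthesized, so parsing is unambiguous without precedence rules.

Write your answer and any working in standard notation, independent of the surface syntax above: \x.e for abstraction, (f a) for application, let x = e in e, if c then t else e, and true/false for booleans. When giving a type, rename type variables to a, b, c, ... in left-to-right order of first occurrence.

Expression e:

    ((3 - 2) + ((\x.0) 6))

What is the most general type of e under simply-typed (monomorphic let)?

Derivation:
  unify Int ~ Int
  unify Int ~ Int
  unify Int ~ Int
\x._ : a -> Int
  unify a -> Int ~ Int -> b
  unify a ~ Int
  unify Int ~ b
_ _ : Int
  unify Int ~ Int

Answer: Int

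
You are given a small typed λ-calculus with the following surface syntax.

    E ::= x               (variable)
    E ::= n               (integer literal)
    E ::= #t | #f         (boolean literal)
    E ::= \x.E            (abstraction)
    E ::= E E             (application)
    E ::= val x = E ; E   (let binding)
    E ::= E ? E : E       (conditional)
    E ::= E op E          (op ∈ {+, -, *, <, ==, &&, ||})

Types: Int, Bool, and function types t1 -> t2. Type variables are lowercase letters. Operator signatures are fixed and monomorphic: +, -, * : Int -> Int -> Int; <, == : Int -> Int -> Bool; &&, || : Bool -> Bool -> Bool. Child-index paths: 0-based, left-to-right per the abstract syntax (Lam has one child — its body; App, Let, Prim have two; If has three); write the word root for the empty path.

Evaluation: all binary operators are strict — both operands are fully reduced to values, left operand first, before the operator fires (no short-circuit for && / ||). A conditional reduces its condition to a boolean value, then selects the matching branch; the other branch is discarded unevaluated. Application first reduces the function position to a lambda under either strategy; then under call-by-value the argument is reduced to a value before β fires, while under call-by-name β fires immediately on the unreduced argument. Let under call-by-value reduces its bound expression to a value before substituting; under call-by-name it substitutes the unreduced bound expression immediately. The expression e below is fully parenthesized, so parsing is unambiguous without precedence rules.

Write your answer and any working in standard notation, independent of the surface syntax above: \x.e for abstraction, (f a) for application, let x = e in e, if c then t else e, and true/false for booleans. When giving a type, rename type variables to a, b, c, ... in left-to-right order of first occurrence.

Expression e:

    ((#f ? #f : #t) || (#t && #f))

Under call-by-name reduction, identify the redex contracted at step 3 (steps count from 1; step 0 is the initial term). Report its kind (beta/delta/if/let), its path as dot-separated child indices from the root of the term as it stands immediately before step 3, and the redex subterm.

Answer: delta at root : (true || false)

Trace:
step 0: ((if false then false else true) || (true && false))
step 1: [if@0] (true || (true && false))
step 2: [delta@1] (true || false)
step 3: [delta@root] true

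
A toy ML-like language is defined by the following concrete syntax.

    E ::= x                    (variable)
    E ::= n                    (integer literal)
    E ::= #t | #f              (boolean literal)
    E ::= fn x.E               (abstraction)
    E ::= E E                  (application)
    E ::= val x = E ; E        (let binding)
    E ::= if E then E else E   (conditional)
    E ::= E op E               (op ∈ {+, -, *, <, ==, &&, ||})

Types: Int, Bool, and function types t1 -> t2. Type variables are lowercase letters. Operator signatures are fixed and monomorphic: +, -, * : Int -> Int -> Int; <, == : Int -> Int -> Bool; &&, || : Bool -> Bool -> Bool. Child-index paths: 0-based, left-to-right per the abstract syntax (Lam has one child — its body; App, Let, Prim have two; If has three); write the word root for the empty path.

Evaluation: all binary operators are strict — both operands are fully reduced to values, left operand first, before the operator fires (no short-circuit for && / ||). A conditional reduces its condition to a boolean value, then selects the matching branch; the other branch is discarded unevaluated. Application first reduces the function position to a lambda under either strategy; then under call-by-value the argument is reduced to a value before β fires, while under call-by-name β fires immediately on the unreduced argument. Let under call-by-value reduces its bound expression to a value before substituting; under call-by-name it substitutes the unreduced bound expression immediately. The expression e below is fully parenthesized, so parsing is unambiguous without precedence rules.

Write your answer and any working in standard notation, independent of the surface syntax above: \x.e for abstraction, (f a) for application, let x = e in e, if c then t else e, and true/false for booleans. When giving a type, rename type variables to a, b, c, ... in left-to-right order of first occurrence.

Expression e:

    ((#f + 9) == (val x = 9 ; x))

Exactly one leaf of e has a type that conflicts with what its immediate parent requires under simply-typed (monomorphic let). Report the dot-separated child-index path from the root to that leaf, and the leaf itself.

Answer: 0.0 : false

Working:
  unify Bool ~ Int
  FAIL: mismatch Bool ~ Int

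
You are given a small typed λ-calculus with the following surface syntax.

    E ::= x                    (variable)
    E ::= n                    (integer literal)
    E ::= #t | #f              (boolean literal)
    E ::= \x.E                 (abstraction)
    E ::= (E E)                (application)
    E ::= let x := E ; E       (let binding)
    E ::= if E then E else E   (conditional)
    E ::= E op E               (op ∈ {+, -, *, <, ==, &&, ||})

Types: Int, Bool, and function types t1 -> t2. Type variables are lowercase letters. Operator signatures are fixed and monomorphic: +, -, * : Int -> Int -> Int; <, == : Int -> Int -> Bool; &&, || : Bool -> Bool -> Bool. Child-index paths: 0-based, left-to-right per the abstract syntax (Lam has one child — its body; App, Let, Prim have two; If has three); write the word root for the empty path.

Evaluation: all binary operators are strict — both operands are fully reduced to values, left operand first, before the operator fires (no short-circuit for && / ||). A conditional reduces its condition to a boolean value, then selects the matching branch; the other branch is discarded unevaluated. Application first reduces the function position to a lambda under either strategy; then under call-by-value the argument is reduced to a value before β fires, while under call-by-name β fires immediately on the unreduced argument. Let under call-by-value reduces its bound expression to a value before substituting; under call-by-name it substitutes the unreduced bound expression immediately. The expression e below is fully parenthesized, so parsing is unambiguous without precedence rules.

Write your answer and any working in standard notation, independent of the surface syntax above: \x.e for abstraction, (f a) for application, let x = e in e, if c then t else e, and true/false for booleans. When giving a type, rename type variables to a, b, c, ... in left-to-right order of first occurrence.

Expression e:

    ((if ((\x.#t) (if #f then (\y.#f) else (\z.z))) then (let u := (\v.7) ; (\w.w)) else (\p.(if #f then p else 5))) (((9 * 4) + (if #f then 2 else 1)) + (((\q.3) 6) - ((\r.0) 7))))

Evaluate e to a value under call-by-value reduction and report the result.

Trace:
step 0: ((if ((\x.true) (if false then (\y.false) else (\z.z))) then (let u = (\v.7) in (\w.w)) else (\p.(if false then p else 5))) (((9 * 4) + (if false then 2 else 1)) + (((\q.3) 6) - ((\r.0) 7))))
step 1: [if@0.0.1] ((if ((\x.true) (\z.z)) then (let u = (\v.7) in (\w.w)) else (\p.(if false then p else 5))) (((9 * 4) + (if false then 2 else 1)) + (((\q.3) 6) - ((\r.0) 7))))
step 2: [beta@0.0] ((if true then (let u = (\v.7) in (\w.w)) else (\p.(if false then p else 5))) (((9 * 4) + (if false then 2 else 1)) + (((\q.3) 6) - ((\r.0) 7))))
step 3: [if@0] ((let u = (\v.7) in (\w.w)) (((9 * 4) + (if false then 2 else 1)) + (((\q.3) 6) - ((\r.0) 7))))
step 4: [let@0] ((\w.w) (((9 * 4) + (if false then 2 else 1)) + (((\q.3) 6) - ((\r.0) 7))))
step 5: [delta@1.0.0] ((\w.w) ((36 + (if false then 2 else 1)) + (((\q.3) 6) - ((\r.0) 7))))
step 6: [if@1.0.1] ((\w.w) ((36 + 1) + (((\q.3) 6) - ((\r.0) 7))))
step 7: [delta@1.0] ((\w.w) (37 + (((\q.3) 6) - ((\r.0) 7))))
step 8: [beta@1.1.0] ((\w.w) (37 + (3 - ((\r.0) 7))))
step 9: [beta@1.1.1] ((\w.w) (37 + (3 - 0)))
step 10: [delta@1.1] ((\w.w) (37 + 3))
step 11: [delta@1] ((\w.w) 40)
step 12: [beta@root] 40

Answer: 40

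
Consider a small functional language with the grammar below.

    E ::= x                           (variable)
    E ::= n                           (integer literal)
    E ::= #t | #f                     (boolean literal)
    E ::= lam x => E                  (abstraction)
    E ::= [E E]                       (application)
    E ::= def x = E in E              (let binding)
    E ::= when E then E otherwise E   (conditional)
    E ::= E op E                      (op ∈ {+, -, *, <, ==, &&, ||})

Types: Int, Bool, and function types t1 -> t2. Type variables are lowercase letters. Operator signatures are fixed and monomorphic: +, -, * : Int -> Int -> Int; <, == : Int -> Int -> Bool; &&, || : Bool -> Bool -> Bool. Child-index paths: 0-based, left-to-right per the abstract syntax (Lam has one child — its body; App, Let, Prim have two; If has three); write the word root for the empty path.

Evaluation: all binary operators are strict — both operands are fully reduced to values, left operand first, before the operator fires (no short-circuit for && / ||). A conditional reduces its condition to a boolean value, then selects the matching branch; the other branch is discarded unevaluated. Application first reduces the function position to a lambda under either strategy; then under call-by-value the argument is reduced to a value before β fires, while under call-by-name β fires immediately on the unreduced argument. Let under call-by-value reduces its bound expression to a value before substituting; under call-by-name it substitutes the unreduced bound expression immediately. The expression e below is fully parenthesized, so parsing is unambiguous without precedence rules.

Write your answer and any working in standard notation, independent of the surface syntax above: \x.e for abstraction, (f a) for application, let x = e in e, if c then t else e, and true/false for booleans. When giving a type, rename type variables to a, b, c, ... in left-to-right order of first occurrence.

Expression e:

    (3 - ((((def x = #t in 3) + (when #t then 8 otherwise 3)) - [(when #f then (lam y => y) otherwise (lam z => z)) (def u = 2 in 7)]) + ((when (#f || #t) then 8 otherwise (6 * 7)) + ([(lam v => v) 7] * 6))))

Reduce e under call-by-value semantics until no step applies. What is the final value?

Working:
step 0: (3 - ((((let x = true in 3) + (if true then 8 else 3)) - ((if false then (\y.y) else (\z.z)) (let u = 2 in 7))) + ((if (false || true) then 8 else (6 * 7)) + (((\v.v) 7) * 6))))
step 1: [let@1.0.0.0] (3 - (((3 + (if true then 8 else 3)) - ((if false then (\y.y) else (\z.z)) (let u = 2 in 7))) + ((if (false || true) then 8 else (6 * 7)) + (((\v.v) 7) * 6))))
step 2: [if@1.0.0.1] (3 - (((3 + 8) - ((if false then (\y.y) else (\z.z)) (let u = 2 in 7))) + ((if (false || true) then 8 else (6 * 7)) + (((\v.v) 7) * 6))))
step 3: [delta@1.0.0] (3 - ((11 - ((if false then (\y.y) else (\z.z)) (let u = 2 in 7))) + ((if (false || true) then 8 else (6 * 7)) + (((\v.v) 7) * 6))))
step 4: [if@1.0.1.0] (3 - ((11 - ((\z.z) (let u = 2 in 7))) + ((if (false || true) then 8 else (6 * 7)) + (((\v.v) 7) * 6))))
step 5: [let@1.0.1.1] (3 - ((11 - ((\z.z) 7)) + ((if (false || true) then 8 else (6 * 7)) + (((\v.v) 7) * 6))))
step 6: [beta@1.0.1] (3 - ((11 - 7) + ((if (false || true) then 8 else (6 * 7)) + (((\v.v) 7) * 6))))
step 7: [delta@1.0] (3 - (4 + ((if (false || true) then 8 else (6 * 7)) + (((\v.v) 7) * 6))))
step 8: [delta@1.1.0.0] (3 - (4 + ((if true then 8 else (6 * 7)) + (((\v.v) 7) * 6))))
step 9: [if@1.1.0] (3 - (4 + (8 + (((\v.v) 7) * 6))))
step 10: [beta@1.1.1.0] (3 - (4 + (8 + (7 * 6))))
step 11: [delta@1.1.1] (3 - (4 + (8 + 42)))
step 12: [delta@1.1] (3 - (4 + 50))
step 13: [delta@1] (3 - 54)
step 14: [delta@root] -51

Answer: -51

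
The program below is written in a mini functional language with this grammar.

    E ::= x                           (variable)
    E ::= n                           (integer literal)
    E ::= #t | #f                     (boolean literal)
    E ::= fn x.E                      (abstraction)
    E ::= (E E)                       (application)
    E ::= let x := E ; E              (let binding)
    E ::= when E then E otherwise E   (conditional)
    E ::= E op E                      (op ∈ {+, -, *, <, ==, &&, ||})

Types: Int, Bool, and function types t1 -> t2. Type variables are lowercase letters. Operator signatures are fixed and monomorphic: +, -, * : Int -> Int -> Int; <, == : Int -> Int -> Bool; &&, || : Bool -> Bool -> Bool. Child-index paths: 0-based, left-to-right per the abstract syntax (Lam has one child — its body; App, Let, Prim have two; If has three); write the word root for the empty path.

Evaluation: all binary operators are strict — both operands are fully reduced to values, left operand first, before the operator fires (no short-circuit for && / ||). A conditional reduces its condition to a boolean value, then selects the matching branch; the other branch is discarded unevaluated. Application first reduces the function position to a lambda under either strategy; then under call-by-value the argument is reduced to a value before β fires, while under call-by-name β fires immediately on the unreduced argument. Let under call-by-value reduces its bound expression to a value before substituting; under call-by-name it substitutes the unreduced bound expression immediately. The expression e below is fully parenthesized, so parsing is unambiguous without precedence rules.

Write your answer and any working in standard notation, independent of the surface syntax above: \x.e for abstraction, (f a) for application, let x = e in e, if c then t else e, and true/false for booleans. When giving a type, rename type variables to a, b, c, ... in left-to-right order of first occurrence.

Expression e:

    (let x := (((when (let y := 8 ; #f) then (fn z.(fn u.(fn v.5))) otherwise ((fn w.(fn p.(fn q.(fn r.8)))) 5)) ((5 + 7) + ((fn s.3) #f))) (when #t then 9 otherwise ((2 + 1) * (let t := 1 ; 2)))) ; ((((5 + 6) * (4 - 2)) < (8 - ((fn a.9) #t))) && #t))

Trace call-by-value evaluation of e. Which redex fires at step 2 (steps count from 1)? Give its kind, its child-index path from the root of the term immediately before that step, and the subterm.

Answer: if at 0.0.0 : (if false then (\z.(\u.(\v.5))) else ((\w.(\p.(\q.(\r.8)))) 5))

Derivation:
step 0: (let x = (((if (let y = 8 in false) then (\z.(\u.(\v.5))) else ((\w.(\p.(\q.(\r.8)))) 5)) ((5 + 7) + ((\s.3) false))) (if true then 9 else ((2 + 1) * (let t = 1 in 2)))) in ((((5 + 6) * (4 - 2)) < (8 - ((\a.9) true))) && true))
step 1: [let@0.0.0.0] (let x = (((if false then (\z.(\u.(\v.5))) else ((\w.(\p.(\q.(\r.8)))) 5)) ((5 + 7) + ((\s.3) false))) (if true then 9 else ((2 + 1) * (let t = 1 in 2)))) in ((((5 + 6) * (4 - 2)) < (8 - ((\a.9) true))) && true))
step 2: [if@0.0.0] (let x = ((((\w.(\p.(\q.(\r.8)))) 5) ((5 + 7) + ((\s.3) false))) (if true then 9 else ((2 + 1) * (let t = 1 in 2)))) in ((((5 + 6) * (4 - 2)) < (8 - ((\a.9) true))) && true))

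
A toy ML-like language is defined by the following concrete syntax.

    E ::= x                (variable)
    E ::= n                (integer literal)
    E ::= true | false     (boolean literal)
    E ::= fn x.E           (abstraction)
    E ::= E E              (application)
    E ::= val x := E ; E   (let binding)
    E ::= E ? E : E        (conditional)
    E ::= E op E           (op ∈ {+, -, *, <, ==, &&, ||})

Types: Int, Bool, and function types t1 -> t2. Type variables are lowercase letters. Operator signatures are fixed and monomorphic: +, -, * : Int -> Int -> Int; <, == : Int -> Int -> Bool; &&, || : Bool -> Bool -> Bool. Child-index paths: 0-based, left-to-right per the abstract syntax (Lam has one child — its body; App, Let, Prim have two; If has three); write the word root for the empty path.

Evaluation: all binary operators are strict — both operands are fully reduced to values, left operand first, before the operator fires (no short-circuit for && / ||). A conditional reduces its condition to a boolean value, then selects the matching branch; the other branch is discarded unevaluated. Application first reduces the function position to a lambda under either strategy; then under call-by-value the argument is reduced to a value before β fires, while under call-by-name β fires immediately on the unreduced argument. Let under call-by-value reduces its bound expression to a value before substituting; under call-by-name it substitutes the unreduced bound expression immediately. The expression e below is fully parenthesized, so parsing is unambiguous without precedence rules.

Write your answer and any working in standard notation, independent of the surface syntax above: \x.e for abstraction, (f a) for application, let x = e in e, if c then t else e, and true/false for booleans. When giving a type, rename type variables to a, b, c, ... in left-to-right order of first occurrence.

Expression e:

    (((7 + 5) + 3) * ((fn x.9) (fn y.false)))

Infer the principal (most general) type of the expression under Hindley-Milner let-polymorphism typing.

Trace:
  unify Int ~ Int
  unify Int ~ Int
  unify Int ~ Int
  unify Int ~ Int
  unify Int ~ Int
\x._ : a -> Int
\y._ : b -> Bool
  unify a -> Int ~ (b -> Bool) -> c
  unify a ~ b -> Bool
  unify Int ~ c
_ _ : Int
  unify Int ~ Int

Answer: Int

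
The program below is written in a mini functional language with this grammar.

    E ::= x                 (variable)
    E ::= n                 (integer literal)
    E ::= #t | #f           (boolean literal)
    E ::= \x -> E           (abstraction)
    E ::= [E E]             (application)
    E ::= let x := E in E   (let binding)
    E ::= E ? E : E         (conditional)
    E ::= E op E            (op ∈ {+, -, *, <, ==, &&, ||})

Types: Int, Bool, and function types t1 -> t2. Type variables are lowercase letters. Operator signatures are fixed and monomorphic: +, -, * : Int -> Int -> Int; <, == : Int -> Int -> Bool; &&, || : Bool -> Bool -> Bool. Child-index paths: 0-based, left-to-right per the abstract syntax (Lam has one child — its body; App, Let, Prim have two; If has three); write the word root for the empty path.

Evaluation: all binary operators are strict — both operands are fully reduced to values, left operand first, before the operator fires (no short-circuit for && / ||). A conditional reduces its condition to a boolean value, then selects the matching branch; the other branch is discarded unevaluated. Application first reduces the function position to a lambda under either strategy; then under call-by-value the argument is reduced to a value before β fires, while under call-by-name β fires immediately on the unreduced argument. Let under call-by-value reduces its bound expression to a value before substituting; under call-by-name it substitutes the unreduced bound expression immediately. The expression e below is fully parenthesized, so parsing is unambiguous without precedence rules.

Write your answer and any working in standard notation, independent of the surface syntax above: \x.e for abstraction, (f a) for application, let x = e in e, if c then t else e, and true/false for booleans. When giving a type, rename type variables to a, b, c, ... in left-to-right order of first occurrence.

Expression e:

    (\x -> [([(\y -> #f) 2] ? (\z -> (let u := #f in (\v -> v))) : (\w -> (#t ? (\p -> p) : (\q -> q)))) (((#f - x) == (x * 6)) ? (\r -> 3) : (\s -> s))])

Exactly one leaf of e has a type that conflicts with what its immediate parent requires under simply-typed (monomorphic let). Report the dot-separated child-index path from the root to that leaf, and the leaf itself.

Derivation:
\y._ : b -> Bool
  unify b -> Bool ~ Int -> c
  unify b ~ Int
  unify Bool ~ c
_ _ : Bool
  unify Bool ~ Bool
let u : Bool
v : e
\v._ : e -> e
\z._ : d -> e -> e
  unify Bool ~ Bool
p : g
\p._ : g -> g
q : h
\q._ : h -> h
  unify g -> g ~ h -> h
  unify g ~ h
  unify h ~ h
\w._ : f -> h -> h
  unify d -> e -> e ~ f -> h -> h
  unify d ~ f
  unify e -> e ~ h -> h
  unify e ~ h
  unify h ~ h
  unify Bool ~ Int
  FAIL: mismatch Bool ~ Int

Answer: 0.1.0.0.0 : false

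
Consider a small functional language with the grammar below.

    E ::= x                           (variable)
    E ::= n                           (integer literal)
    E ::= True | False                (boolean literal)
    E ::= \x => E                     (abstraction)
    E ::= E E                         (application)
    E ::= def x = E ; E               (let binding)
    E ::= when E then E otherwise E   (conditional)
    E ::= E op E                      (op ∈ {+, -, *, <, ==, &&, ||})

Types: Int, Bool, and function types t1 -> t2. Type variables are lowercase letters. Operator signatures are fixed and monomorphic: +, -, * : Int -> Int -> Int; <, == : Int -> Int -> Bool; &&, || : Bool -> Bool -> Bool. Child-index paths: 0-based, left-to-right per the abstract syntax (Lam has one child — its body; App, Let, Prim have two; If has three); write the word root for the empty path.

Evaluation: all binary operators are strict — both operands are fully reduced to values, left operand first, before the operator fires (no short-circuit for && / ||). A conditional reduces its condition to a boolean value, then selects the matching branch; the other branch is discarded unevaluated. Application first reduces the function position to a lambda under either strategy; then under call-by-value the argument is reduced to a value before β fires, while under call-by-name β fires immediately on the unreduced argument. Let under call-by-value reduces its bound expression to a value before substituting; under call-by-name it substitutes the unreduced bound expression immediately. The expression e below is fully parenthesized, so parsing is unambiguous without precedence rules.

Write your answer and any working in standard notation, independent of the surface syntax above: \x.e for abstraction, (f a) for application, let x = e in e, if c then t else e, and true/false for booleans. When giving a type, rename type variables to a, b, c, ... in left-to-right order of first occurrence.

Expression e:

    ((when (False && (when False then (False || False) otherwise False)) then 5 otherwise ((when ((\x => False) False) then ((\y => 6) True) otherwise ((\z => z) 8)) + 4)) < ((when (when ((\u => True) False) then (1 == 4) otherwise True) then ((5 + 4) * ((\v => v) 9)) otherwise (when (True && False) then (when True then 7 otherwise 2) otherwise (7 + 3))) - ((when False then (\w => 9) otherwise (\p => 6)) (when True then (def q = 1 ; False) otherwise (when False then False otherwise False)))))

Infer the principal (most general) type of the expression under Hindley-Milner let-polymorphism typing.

Working:
  unify Bool ~ Bool
  unify Bool ~ Bool
  unify Bool ~ Bool
  unify Bool ~ Bool
  unify Bool ~ Bool
  unify Bool ~ Bool
  unify Bool ~ Bool
\x._ : a -> Bool
  unify a -> Bool ~ Bool -> b
  unify a ~ Bool
  unify Bool ~ b
_ _ : Bool
  unify Bool ~ Bool
\y._ : c -> Int
  unify c -> Int ~ Bool -> d
  unify c ~ Bool
  unify Int ~ d
_ _ : Int
z : e
\z._ : e -> e
  unify e -> e ~ Int -> f
  unify e ~ Int
  unify Int ~ f
_ _ : Int
  unify Int ~ Int
  unify Int ~ Int
  unify Int ~ Int
  unify Int ~ Int
  unify Int ~ Int
\u._ : g -> Bool
  unify g -> Bool ~ Bool -> h
  unify g ~ Bool
  unify Bool ~ h
_ _ : Bool
  unify Bool ~ Bool
  unify Int ~ Int
  unify Int ~ Int
  unify Bool ~ Bool
  unify Bool ~ Bool
  unify Int ~ Int
  unify Int ~ Int
  unify Int ~ Int
v : i
\v._ : i -> i
  unify i -> i ~ Int -> j
  unify i ~ Int
  unify Int ~ j
_ _ : Int
  unify Int ~ Int
  unify Bool ~ Bool
  unify Bool ~ Bool
  unify Bool ~ Bool
  unify Bool ~ Bool
  unify Int ~ Int
  unify Int ~ Int
  unify Int ~ Int
  unify Int ~ Int
  unify Int ~ Int
  unify Int ~ Int
  unify Bool ~ Bool
\w._ : k -> Int
\p._ : l -> Int
  unify k -> Int ~ l -> Int
  unify k ~ l
  unify Int ~ Int
  unify Bool ~ Bool
let q : Int
  unify Bool ~ Bool
  unify Bool ~ Bool
  unify Bool ~ Bool
  unify l -> Int ~ Bool -> m
  unify l ~ Bool
  unify Int ~ m
_ _ : Int
  unify Int ~ Int
  unify Int ~ Int

Answer: Bool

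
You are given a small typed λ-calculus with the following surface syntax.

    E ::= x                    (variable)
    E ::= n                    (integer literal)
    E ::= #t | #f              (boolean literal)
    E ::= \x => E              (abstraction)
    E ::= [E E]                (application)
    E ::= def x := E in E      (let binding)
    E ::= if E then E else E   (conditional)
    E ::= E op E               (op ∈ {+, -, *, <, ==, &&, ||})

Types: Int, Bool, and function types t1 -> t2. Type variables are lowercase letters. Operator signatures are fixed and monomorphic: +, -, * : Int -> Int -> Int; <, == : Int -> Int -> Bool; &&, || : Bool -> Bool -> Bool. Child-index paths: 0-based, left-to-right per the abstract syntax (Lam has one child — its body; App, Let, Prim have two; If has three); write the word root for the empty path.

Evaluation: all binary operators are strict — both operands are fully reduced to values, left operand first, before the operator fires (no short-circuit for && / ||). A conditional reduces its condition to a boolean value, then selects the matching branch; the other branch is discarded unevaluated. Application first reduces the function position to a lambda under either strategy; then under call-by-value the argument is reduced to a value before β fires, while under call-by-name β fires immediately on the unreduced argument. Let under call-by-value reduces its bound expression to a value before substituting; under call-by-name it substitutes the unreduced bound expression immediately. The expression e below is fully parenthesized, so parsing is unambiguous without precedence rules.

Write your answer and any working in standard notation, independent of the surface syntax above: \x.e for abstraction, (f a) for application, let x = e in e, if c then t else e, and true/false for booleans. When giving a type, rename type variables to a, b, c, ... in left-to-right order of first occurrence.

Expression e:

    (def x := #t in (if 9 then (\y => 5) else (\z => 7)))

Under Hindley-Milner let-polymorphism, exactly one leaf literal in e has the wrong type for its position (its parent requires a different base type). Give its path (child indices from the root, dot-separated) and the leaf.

Answer: 1.0 : 9

Derivation:
let x : Bool
  unify Int ~ Bool
  FAIL: mismatch Int ~ Bool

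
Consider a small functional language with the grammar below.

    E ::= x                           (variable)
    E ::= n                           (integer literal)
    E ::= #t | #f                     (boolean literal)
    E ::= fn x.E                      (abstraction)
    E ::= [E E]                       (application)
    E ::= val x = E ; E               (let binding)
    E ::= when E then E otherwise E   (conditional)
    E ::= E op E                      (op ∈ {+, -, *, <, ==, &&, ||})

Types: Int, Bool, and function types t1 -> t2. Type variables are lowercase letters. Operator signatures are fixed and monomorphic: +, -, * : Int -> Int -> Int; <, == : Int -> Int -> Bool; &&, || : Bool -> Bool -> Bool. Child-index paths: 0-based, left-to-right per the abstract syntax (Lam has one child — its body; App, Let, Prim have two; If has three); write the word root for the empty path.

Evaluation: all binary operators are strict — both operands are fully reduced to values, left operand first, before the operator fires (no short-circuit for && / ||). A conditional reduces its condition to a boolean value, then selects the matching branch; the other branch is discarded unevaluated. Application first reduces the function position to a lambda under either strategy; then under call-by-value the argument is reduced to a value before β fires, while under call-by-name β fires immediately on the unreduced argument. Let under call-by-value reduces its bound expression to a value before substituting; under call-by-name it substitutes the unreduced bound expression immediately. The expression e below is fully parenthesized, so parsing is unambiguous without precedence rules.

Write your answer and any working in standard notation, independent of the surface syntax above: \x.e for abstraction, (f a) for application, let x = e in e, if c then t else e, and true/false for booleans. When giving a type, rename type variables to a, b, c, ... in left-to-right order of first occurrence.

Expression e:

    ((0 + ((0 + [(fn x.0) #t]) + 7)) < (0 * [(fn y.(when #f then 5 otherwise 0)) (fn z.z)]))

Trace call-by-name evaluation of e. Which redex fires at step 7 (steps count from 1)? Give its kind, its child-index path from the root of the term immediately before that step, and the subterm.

Answer: delta at 1 : (0 * 0)

Trace:
step 0: ((0 + ((0 + ((\x.0) true)) + 7)) < (0 * ((\y.(if false then 5 else 0)) (\z.z))))
step 1: [beta@0.1.0.1] ((0 + ((0 + 0) + 7)) < (0 * ((\y.(if false then 5 else 0)) (\z.z))))
step 2: [delta@0.1.0] ((0 + (0 + 7)) < (0 * ((\y.(if false then 5 else 0)) (\z.z))))
step 3: [delta@0.1] ((0 + 7) < (0 * ((\y.(if false then 5 else 0)) (\z.z))))
step 4: [delta@0] (7 < (0 * ((\y.(if false then 5 else 0)) (\z.z))))
step 5: [beta@1.1] (7 < (0 * (if false then 5 else 0)))
step 6: [if@1.1] (7 < (0 * 0))
step 7: [delta@1] (7 < 0)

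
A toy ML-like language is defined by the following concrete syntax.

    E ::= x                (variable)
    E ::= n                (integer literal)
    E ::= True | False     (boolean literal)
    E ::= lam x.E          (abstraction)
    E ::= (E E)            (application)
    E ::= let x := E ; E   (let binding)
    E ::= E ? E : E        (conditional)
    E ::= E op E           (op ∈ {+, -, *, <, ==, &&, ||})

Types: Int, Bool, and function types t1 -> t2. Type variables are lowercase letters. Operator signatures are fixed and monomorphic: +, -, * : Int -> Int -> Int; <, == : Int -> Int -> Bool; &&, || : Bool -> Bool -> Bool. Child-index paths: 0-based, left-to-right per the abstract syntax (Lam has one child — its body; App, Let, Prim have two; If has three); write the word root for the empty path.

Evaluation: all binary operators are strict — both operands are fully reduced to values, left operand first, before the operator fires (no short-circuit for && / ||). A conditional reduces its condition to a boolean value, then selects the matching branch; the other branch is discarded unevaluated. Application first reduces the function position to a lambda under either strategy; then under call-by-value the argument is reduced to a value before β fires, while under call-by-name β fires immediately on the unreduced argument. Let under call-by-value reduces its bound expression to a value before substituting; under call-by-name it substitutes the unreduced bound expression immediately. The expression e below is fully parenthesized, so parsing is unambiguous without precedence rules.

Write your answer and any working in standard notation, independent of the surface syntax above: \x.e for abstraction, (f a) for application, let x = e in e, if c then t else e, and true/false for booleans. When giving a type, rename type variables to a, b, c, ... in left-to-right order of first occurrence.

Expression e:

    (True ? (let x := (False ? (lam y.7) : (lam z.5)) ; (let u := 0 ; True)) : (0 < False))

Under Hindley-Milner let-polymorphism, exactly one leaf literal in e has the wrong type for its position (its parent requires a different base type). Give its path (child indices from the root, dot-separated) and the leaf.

Answer: 2.1 : false

Working:
  unify Bool ~ Bool
  unify Bool ~ Bool
\y._ : a -> Int
\z._ : b -> Int
  unify a -> Int ~ b -> Int
  unify a ~ b
  unify Int ~ Int
let x : forall. b -> Int
let u : Int
  unify Int ~ Int
  unify Bool ~ Int
  FAIL: mismatch Bool ~ Int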